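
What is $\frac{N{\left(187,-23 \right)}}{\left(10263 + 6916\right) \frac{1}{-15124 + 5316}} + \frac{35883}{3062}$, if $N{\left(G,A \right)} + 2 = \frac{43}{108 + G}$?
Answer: $\frac{198275603327}{15517618910} \approx 12.777$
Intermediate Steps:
$N{\left(G,A \right)} = -2 + \frac{43}{108 + G}$
$\frac{N{\left(187,-23 \right)}}{\left(10263 + 6916\right) \frac{1}{-15124 + 5316}} + \frac{35883}{3062} = \frac{\frac{1}{108 + 187} \left(-173 - 374\right)}{\left(10263 + 6916\right) \frac{1}{-15124 + 5316}} + \frac{35883}{3062} = \frac{\frac{1}{295} \left(-173 - 374\right)}{17179 \frac{1}{-9808}} + 35883 \cdot \frac{1}{3062} = \frac{\frac{1}{295} \left(-547\right)}{17179 \left(- \frac{1}{9808}\right)} + \frac{35883}{3062} = - \frac{547}{295 \left(- \frac{17179}{9808}\right)} + \frac{35883}{3062} = \left(- \frac{547}{295}\right) \left(- \frac{9808}{17179}\right) + \frac{35883}{3062} = \frac{5364976}{5067805} + \frac{35883}{3062} = \frac{198275603327}{15517618910}$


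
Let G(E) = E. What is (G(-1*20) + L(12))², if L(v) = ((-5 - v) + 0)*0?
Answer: 400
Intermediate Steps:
L(v) = 0 (L(v) = (-5 - v)*0 = 0)
(G(-1*20) + L(12))² = (-1*20 + 0)² = (-20 + 0)² = (-20)² = 400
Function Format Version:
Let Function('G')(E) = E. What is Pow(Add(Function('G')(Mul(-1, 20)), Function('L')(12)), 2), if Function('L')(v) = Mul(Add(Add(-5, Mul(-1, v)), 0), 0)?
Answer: 400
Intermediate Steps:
Function('L')(v) = 0 (Function('L')(v) = Mul(Add(-5, Mul(-1, v)), 0) = 0)
Pow(Add(Function('G')(Mul(-1, 20)), Function('L')(12)), 2) = Pow(Add(Mul(-1, 20), 0), 2) = Pow(Add(-20, 0), 2) = Pow(-20, 2) = 400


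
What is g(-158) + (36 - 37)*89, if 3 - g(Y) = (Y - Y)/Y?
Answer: -86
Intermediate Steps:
g(Y) = 3 (g(Y) = 3 - (Y - Y)/Y = 3 - 0/Y = 3 - 1*0 = 3 + 0 = 3)
g(-158) + (36 - 37)*89 = 3 + (36 - 37)*89 = 3 - 1*89 = 3 - 89 = -86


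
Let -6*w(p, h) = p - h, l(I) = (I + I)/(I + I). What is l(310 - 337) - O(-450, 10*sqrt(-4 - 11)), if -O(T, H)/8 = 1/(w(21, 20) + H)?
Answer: (-47*I + 60*sqrt(15))/(I + 60*sqrt(15)) ≈ 0.99911 - 0.20656*I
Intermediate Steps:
l(I) = 1 (l(I) = (2*I)/((2*I)) = (2*I)*(1/(2*I)) = 1)
w(p, h) = -p/6 + h/6 (w(p, h) = -(p - h)/6 = -p/6 + h/6)
O(T, H) = -8/(-1/6 + H) (O(T, H) = -8/((-1/6*21 + (1/6)*20) + H) = -8/((-7/2 + 10/3) + H) = -8/(-1/6 + H))
l(310 - 337) - O(-450, 10*sqrt(-4 - 11)) = 1 - (-48)/(-1 + 6*(10*sqrt(-4 - 11))) = 1 - (-48)/(-1 + 6*(10*sqrt(-15))) = 1 - (-48)/(-1 + 6*(10*(I*sqrt(15)))) = 1 - (-48)/(-1 + 6*(10*I*sqrt(15))) = 1 - (-48)/(-1 + 60*I*sqrt(15)) = 1 + 48/(-1 + 60*I*sqrt(15))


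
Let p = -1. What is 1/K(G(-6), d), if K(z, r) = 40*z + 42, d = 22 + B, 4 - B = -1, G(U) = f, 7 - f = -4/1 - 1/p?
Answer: 1/442 ≈ 0.0022624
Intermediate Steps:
f = 10 (f = 7 - (-4/1 - 1/(-1)) = 7 - (-4*1 - 1*(-1)) = 7 - (-4 + 1) = 7 - 1*(-3) = 7 + 3 = 10)
G(U) = 10
B = 5 (B = 4 - 1*(-1) = 4 + 1 = 5)
d = 27 (d = 22 + 5 = 27)
K(z, r) = 42 + 40*z
1/K(G(-6), d) = 1/(42 + 40*10) = 1/(42 + 400) = 1/442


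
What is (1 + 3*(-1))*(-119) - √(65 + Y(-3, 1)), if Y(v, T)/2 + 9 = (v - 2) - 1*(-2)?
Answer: 238 - √41 ≈ 231.60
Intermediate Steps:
Y(v, T) = -18 + 2*v (Y(v, T) = -18 + 2*((v - 2) - 1*(-2)) = -18 + 2*((-2 + v) + 2) = -18 + 2*v)
(1 + 3*(-1))*(-119) - √(65 + Y(-3, 1)) = (1 + 3*(-1))*(-119) - √(65 + (-18 + 2*(-3))) = (1 - 3)*(-119) - √(65 + (-18 - 6)) = -2*(-119) - √(65 - 24) = 238 - √41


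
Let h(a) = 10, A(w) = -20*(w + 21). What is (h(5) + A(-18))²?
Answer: 2500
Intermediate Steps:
A(w) = -420 - 20*w (A(w) = -20*(21 + w) = -420 - 20*w)
(h(5) + A(-18))² = (10 + (-420 - 20*(-18)))² = (10 + (-420 + 360))² = (10 - 60)² = (-50)² = 2500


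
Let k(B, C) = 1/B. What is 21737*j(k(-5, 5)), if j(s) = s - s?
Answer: 0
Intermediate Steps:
j(s) = 0
21737*j(k(-5, 5)) = 21737*0 = 0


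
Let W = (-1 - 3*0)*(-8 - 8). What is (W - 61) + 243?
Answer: 198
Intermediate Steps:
W = 16 (W = (-1 + 0)*(-16) = -1*(-16) = 16)
(W - 61) + 243 = (16 - 61) + 243 = -45 + 243 = 198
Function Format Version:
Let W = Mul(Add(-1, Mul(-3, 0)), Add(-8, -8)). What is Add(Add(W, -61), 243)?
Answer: 198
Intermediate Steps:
W = 16 (W = Mul(Add(-1, 0), -16) = Mul(-1, -16) = 16)
Add(Add(W, -61), 243) = Add(Add(16, -61), 243) = Add(-45, 243) = 198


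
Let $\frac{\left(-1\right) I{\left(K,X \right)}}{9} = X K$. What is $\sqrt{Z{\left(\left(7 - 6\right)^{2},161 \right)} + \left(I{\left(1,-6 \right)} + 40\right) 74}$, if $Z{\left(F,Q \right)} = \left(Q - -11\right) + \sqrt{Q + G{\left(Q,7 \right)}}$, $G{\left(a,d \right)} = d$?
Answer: $\sqrt{7128 + 2 \sqrt{42}} \approx 84.504$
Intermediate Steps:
$I{\left(K,X \right)} = - 9 K X$ ($I{\left(K,X \right)} = - 9 X K = - 9 K X$)
$Z{\left(F,Q \right)} = 11 + Q + \sqrt{7 + Q}$ ($Z{\left(F,Q \right)} = \left(Q - -11\right) + \sqrt{Q + 7} = \left(Q + 11\right) + \sqrt{7 + Q} = \left(11 + Q\right) + \sqrt{7 + Q} = 11 + Q + \sqrt{7 + Q}$)
$\sqrt{Z{\left(\left(7 - 6\right)^{2},161 \right)} + \left(I{\left(1,-6 \right)} + 40\right) 74} = \sqrt{\left(11 + 161 + \sqrt{7 + 161}\right) + \left(\left(-9\right) 1 \left(-6\right) + 40\right) 74} = \sqrt{\left(11 + 161 + \sqrt{168}\right) + \left(54 + 40\right) 74} = \sqrt{\left(11 + 161 + 2 \sqrt{42}\right) + 94 \cdot 74} = \sqrt{\left(172 + 2 \sqrt{42}\right) + 6956} = \sqrt{7128 + 2 \sqrt{42}}$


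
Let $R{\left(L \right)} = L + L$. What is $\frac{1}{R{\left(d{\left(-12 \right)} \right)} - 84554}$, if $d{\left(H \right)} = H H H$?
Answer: $- \frac{1}{88010} \approx -1.1362 \cdot 10^{-5}$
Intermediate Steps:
$d{\left(H \right)} = H^{3}$ ($d{\left(H \right)} = H^{2} H = H^{3}$)
$R{\left(L \right)} = 2 L$
$\frac{1}{R{\left(d{\left(-12 \right)} \right)} - 84554} = \frac{1}{2 \left(-12\right)^{3} - 84554} = \frac{1}{2 \left(-1728\right) - 84554} = \frac{1}{-3456 - 84554} = \frac{1}{-88010} = - \frac{1}{88010}$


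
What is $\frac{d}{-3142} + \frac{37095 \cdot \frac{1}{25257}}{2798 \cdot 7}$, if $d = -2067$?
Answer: $\frac{85218963152}{129524656457} \approx 0.65794$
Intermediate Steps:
$\frac{d}{-3142} + \frac{37095 \cdot \frac{1}{25257}}{2798 \cdot 7} = - \frac{2067}{-3142} + \frac{37095 \cdot \frac{1}{25257}}{2798 \cdot 7} = \left(-2067\right) \left(- \frac{1}{3142}\right) + \frac{37095 \cdot \frac{1}{25257}}{19586} = \frac{2067}{3142} + \frac{12365}{8419} \cdot \frac{1}{19586} = \frac{2067}{3142} + \frac{12365}{164894534} = \frac{85218963152}{129524656457}$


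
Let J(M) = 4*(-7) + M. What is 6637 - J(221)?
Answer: 6444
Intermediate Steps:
J(M) = -28 + M
6637 - J(221) = 6637 - (-28 + 221) = 6637 - 1*193 = 6637 - 193 = 6444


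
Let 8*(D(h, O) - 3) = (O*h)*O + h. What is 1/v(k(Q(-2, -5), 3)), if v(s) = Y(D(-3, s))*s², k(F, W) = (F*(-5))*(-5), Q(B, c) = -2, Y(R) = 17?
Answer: 1/42500 ≈ 2.3529e-5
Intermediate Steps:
D(h, O) = 3 + h/8 + h*O²/8 (D(h, O) = 3 + ((O*h)*O + h)/8 = 3 + (h*O² + h)/8 = 3 + (h + h*O²)/8 = 3 + (h/8 + h*O²/8) = 3 + h/8 + h*O²/8)
k(F, W) = 25*F (k(F, W) = -5*F*(-5) = 25*F)
v(s) = 17*s²
1/v(k(Q(-2, -5), 3)) = 1/(17*(25*(-2))²) = 1/(17*(-50)²) = 1/(17*2500) = 1/42500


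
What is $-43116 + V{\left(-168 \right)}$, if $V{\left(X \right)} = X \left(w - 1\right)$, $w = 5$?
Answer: $-43788$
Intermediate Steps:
$V{\left(X \right)} = 4 X$ ($V{\left(X \right)} = X \left(5 - 1\right) = X 4 = 4 X$)
$-43116 + V{\left(-168 \right)} = -43116 + 4 \left(-168\right) = -43116 - 672 = -43788$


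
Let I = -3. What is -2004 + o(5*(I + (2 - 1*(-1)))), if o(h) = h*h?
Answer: -2004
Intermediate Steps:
o(h) = h²
-2004 + o(5*(I + (2 - 1*(-1)))) = -2004 + (5*(-3 + (2 - 1*(-1))))² = -2004 + (5*(-3 + (2 + 1)))² = -2004 + (5*(-3 + 3))² = -2004 + (5*0)² = -2004 + 0² = -2004 + 0 = -2004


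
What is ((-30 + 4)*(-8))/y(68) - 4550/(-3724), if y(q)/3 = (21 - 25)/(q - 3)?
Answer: -898105/798 ≈ -1125.4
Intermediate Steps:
y(q) = -12/(-3 + q) (y(q) = 3*((21 - 25)/(q - 3)) = 3*(-4/(-3 + q)) = -12/(-3 + q))
((-30 + 4)*(-8))/y(68) - 4550/(-3724) = ((-30 + 4)*(-8))/((-12/(-3 + 68))) - 4550/(-3724) = (-26*(-8))/((-12/65)) - 4550*(-1/3724) = 208/((-12*1/65)) + 325/266 = 208/(-12/65) + 325/266 = 208*(-65/12) + 325/266 = -3380/3 + 325/266 = -898105/798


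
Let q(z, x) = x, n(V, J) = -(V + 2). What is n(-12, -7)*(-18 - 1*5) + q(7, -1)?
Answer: -231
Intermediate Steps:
n(V, J) = -2 - V (n(V, J) = -(2 + V) = -2 - V)
n(-12, -7)*(-18 - 1*5) + q(7, -1) = (-2 - 1*(-12))*(-18 - 1*5) - 1 = (-2 + 12)*(-18 - 5) - 1 = 10*(-23) - 1 = -230 - 1 = -231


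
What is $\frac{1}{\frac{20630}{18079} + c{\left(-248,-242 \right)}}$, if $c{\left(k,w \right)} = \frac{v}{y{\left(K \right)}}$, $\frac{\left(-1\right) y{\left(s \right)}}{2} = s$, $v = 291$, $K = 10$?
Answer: $- \frac{361580}{4848389} \approx -0.074577$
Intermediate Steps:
$y{\left(s \right)} = - 2 s$
$c{\left(k,w \right)} = - \frac{291}{20}$ ($c{\left(k,w \right)} = \frac{291}{\left(-2\right) 10} = \frac{291}{-20} = 291 \left(- \frac{1}{20}\right) = - \frac{291}{20}$)
$\frac{1}{\frac{20630}{18079} + c{\left(-248,-242 \right)}} = \frac{1}{\frac{20630}{18079} - \frac{291}{20}} = \frac{1}{- \frac{4848389}{361580}} = - \frac{361580}{4848389}$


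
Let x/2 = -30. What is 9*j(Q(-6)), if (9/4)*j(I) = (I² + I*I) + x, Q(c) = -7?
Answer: 152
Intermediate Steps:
x = -60 (x = 2*(-30) = -60)
j(I) = -80/3 + 8*I²/9 (j(I) = 4*((I² + I*I) - 60)/9 = 4*((I² + I²) - 60)/9 = 4*(2*I² - 60)/9 = 4*(-60 + 2*I²)/9 = -80/3 + 8*I²/9)
9*j(Q(-6)) = 9*(-80/3 + (8/9)*(-7)²) = 9*(-80/3 + (8/9)*49) = 9*(-80/3 + 392/9) = 9*(152/9) = 152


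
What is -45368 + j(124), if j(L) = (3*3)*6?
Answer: -45314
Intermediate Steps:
j(L) = 54 (j(L) = 9*6 = 54)
-45368 + j(124) = -45368 + 54 = -45314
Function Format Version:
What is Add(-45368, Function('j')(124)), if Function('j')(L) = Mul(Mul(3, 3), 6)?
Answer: -45314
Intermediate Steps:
Function('j')(L) = 54 (Function('j')(L) = Mul(9, 6) = 54)
Add(-45368, Function('j')(124)) = Add(-45368, 54) = -45314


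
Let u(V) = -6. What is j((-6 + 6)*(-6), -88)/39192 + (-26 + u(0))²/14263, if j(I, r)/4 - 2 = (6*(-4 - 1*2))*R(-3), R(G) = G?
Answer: 5801041/69874437 ≈ 0.083021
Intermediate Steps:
j(I, r) = 440 (j(I, r) = 8 + 4*((6*(-4 - 1*2))*(-3)) = 8 + 4*((6*(-4 - 2))*(-3)) = 8 + 4*((6*(-6))*(-3)) = 8 + 4*(-36*(-3)) = 8 + 4*108 = 8 + 432 = 440)
j((-6 + 6)*(-6), -88)/39192 + (-26 + u(0))²/14263 = 440/39192 + (-26 - 6)²/14263 = 440*(1/39192) + (-32)²*(1/14263) = 55/4899 + 1024*(1/14263) = 55/4899 + 1024/14263 = 5801041/69874437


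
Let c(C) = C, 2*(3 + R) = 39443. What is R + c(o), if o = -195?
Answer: 39047/2 ≈ 19524.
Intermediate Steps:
R = 39437/2 (R = -3 + (½)*39443 = -3 + 39443/2 = 39437/2 ≈ 19719.)
R + c(o) = 39437/2 - 195 = 39047/2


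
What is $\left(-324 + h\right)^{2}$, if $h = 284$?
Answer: $1600$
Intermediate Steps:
$\left(-324 + h\right)^{2} = \left(-324 + 284\right)^{2} = \left(-40\right)^{2} = 1600$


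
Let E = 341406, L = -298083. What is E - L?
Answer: 639489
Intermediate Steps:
E - L = 341406 - 1*(-298083) = 341406 + 298083 = 639489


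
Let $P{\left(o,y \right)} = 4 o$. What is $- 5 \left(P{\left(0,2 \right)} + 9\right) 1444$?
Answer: $-64980$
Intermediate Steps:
$- 5 \left(P{\left(0,2 \right)} + 9\right) 1444 = - 5 \left(4 \cdot 0 + 9\right) 1444 = - 5 \left(0 + 9\right) 1444 = \left(-5\right) 9 \cdot 1444 = \left(-45\right) 1444 = -64980$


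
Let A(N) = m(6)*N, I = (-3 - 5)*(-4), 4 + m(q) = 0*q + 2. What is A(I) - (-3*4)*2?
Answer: -40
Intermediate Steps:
m(q) = -2 (m(q) = -4 + (0*q + 2) = -4 + (0 + 2) = -4 + 2 = -2)
I = 32 (I = -8*(-4) = 32)
A(N) = -2*N
A(I) - (-3*4)*2 = -2*32 - (-3*4)*2 = -64 - (-12)*2 = -64 - 1*(-24) = -64 + 24 = -40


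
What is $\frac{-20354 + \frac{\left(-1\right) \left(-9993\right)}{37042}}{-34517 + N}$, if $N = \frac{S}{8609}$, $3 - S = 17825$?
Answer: $\frac{37089681205}{62902538922} \approx 0.58964$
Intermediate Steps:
$S = -17822$ ($S = 3 - 17825 = -17822$)
$N = - \frac{17822}{8609} \approx -2.0702$
$\frac{-20354 + \frac{\left(-1\right) \left(-9993\right)}{37042}}{-34517 + N} = \frac{-20354 + \frac{\left(-1\right) \left(-9993\right)}{37042}}{-34517 - \frac{17822}{8609}} = \frac{-20354 + 9993 \cdot \frac{1}{37042}}{- \frac{297174675}{8609}} = \left(-20354 + \frac{9993}{37042}\right) \left(- \frac{8609}{297174675}\right) = \left(- \frac{753942875}{37042}\right) \left(- \frac{8609}{297174675}\right) = \frac{37089681205}{62902538922}$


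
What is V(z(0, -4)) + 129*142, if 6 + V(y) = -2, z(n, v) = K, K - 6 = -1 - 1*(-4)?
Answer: 18310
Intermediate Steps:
K = 9 (K = 6 + (-1 - 1*(-4)) = 6 + (-1 + 4) = 6 + 3 = 9)
z(n, v) = 9
V(y) = -8 (V(y) = -6 - 2 = -8)
V(z(0, -4)) + 129*142 = -8 + 129*142 = -8 + 18318 = 18310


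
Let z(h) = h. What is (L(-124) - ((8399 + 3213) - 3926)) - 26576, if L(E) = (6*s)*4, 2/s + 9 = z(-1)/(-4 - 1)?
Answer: -376942/11 ≈ -34267.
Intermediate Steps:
s = -5/22 (s = 2/(-9 - 1/(-4 - 1)) = 2/(-9 - 1/(-5)) = 2/(-9 - 1*(-⅕)) = 2/(-9 + ⅕) = 2/(-44/5) = 2*(-5/44) = -5/22 ≈ -0.22727)
L(E) = -60/11 (L(E) = (6*(-5/22))*4 = -15/11*4 = -60/11)
(L(-124) - ((8399 + 3213) - 3926)) - 26576 = (-60/11 - ((8399 + 3213) - 3926)) - 26576 = (-60/11 - (11612 - 3926)) - 26576 = (-60/11 - 1*7686) - 26576 = (-60/11 - 7686) - 26576 = -84606/11 - 26576 = -376942/11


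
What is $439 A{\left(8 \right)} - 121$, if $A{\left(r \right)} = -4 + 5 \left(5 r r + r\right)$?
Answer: $718083$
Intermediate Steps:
$A{\left(r \right)} = -4 + 5 r + 25 r^{2}$ ($A{\left(r \right)} = -4 + 5 \left(5 r^{2} + r\right) = -4 + 5 \left(r + 5 r^{2}\right) = -4 + \left(5 r + 25 r^{2}\right) = -4 + 5 r + 25 r^{2}$)
$439 A{\left(8 \right)} - 121 = 439 \left(-4 + 5 \cdot 8 + 25 \cdot 8^{2}\right) - 121 = 439 \left(-4 + 40 + 25 \cdot 64\right) - 121 = 439 \left(-4 + 40 + 1600\right) - 121 = 439 \cdot 1636 - 121 = 718204 - 121 = 718083$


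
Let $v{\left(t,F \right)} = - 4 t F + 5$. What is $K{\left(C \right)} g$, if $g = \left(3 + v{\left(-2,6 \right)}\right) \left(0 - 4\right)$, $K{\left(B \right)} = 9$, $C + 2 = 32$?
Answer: $-2016$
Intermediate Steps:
$C = 30$ ($C = -2 + 32 = 30$)
$v{\left(t,F \right)} = 5 - 4 F t$ ($v{\left(t,F \right)} = - 4 F t + 5 = 5 - 4 F t$)
$g = -224$ ($g = \left(3 - \left(-5 + 24 \left(-2\right)\right)\right) \left(0 - 4\right) = \left(3 + \left(5 + 48\right)\right) \left(-4\right) = \left(3 + 53\right) \left(-4\right) = 56 \left(-4\right) = -224$)
$K{\left(C \right)} g = 9 \left(-224\right) = -2016$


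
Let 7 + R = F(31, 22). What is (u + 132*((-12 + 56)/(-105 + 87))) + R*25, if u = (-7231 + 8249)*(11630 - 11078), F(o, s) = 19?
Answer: 1685740/3 ≈ 5.6191e+5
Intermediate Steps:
R = 12 (R = -7 + 19 = 12)
u = 561936 (u = 1018*552 = 561936)
(u + 132*((-12 + 56)/(-105 + 87))) + R*25 = (561936 + 132*((-12 + 56)/(-105 + 87))) + 12*25 = (561936 + 132*(44/(-18))) + 300 = (561936 + 132*(44*(-1/18))) + 300 = (561936 + 132*(-22/9)) + 300 = (561936 - 968/3) + 300 = 1684840/3 + 300 = 1685740/3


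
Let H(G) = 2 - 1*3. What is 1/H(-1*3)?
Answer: -1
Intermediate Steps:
H(G) = -1 (H(G) = 2 - 3 = -1)
1/H(-1*3) = 1/(-1) = -1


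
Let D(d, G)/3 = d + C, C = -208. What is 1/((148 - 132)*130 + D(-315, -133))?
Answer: 1/511 ≈ 0.0019569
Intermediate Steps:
D(d, G) = -624 + 3*d (D(d, G) = 3*(d - 208) = 3*(-208 + d) = -624 + 3*d)
1/((148 - 132)*130 + D(-315, -133)) = 1/((148 - 132)*130 + (-624 + 3*(-315))) = 1/(16*130 + (-624 - 945)) = 1/(2080 - 1569) = 1/511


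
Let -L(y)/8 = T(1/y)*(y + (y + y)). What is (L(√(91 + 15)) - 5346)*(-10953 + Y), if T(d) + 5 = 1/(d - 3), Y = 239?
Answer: 54557766516/953 - 1307022288*√106/953 ≈ 4.3128e+7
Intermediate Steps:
T(d) = -5 + 1/(-3 + d) (T(d) = -5 + 1/(d - 3) = -5 + 1/(-3 + d))
L(y) = -24*y*(16 - 5/y)/(-3 + 1/y) (L(y) = -8*(16 - 5/y)/(-3 + 1/y)*(y + (y + y)) = -8*(16 - 5/y)/(-3 + 1/y)*(y + 2*y) = -8*(16 - 5/y)/(-3 + 1/y)*3*y = -24*y*(16 - 5/y)/(-3 + 1/y))
(L(√(91 + 15)) - 5346)*(-10953 + Y) = (24*√(91 + 15)*(-5 + 16*√(91 + 15))/(-1 + 3*√(91 + 15)) - 5346)*(-10953 + 239) = (24*√106*(-5 + 16*√106)/(-1 + 3*√106) - 5346)*(-10714) = (-5346 + 24*√106*(-5 + 16*√106)/(-1 + 3*√106))*(-10714) = 57277044 - 257136*√106*(-5 + 16*√106)/(-1 + 3*√106)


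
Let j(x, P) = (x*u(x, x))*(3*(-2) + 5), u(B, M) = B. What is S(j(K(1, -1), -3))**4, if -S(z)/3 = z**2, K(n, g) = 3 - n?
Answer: 5308416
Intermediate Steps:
j(x, P) = -x**2 (j(x, P) = (x*x)*(3*(-2) + 5) = x**2*(-6 + 5) = x**2*(-1) = -x**2)
S(z) = -3*z**2
S(j(K(1, -1), -3))**4 = (-3*(3 - 1*1)**4)**4 = (-3*(3 - 1)**4)**4 = (-3*(-1*2**2)**2)**4 = (-3*(-1*4)**2)**4 = (-3*(-4)**2)**4 = (-3*16)**4 = (-48)**4 = 5308416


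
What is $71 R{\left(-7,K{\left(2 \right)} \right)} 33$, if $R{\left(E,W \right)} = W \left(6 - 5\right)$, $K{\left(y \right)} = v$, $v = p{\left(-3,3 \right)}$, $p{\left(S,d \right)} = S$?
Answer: $-7029$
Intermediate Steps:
$v = -3$
$K{\left(y \right)} = -3$
$R{\left(E,W \right)} = W$ ($R{\left(E,W \right)} = W 1 = W$)
$71 R{\left(-7,K{\left(2 \right)} \right)} 33 = 71 \left(-3\right) 33 = \left(-213\right) 33 = -7029$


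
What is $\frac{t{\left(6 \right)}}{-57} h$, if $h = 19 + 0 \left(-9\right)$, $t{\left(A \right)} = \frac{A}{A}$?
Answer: $- \frac{1}{3} \approx -0.33333$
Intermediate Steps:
$t{\left(A \right)} = 1$
$h = 19$ ($h = 19 + 0 = 19$)
$\frac{t{\left(6 \right)}}{-57} h = 1 \frac{1}{-57} \cdot 19 = 1 \left(- \frac{1}{57}\right) 19 = \left(- \frac{1}{57}\right) 19 = - \frac{1}{3}$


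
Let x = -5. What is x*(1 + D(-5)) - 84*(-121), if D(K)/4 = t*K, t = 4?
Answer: 10559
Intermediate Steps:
D(K) = 16*K (D(K) = 4*(4*K) = 16*K)
x*(1 + D(-5)) - 84*(-121) = -5*(1 + 16*(-5)) - 84*(-121) = -5*(1 - 80) + 10164 = -5*(-79) + 10164 = 395 + 10164 = 10559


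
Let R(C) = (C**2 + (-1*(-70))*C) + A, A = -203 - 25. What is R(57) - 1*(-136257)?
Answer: 143268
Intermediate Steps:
A = -228
R(C) = -228 + C**2 + 70*C (R(C) = (C**2 + (-1*(-70))*C) - 228 = (C**2 + 70*C) - 228 = -228 + C**2 + 70*C)
R(57) - 1*(-136257) = (-228 + 57**2 + 70*57) - 1*(-136257) = (-228 + 3249 + 3990) + 136257 = 7011 + 136257 = 143268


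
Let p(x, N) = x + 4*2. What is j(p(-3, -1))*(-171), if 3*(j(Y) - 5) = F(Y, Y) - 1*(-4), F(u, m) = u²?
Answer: -2508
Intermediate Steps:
p(x, N) = 8 + x (p(x, N) = x + 8 = 8 + x)
j(Y) = 19/3 + Y²/3 (j(Y) = 5 + (Y² - 1*(-4))/3 = 5 + (Y² + 4)/3 = 5 + (4 + Y²)/3 = 5 + (4/3 + Y²/3) = 19/3 + Y²/3)
j(p(-3, -1))*(-171) = (19/3 + (8 - 3)²/3)*(-171) = (19/3 + (⅓)*5²)*(-171) = (19/3 + (⅓)*25)*(-171) = (19/3 + 25/3)*(-171) = (44/3)*(-171) = -2508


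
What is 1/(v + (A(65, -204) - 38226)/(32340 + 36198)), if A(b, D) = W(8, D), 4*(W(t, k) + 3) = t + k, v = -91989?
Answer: -34269/3152390180 ≈ -1.0871e-5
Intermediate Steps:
W(t, k) = -3 + k/4 + t/4 (W(t, k) = -3 + (t + k)/4 = -3 + (k + t)/4 = -3 + (k/4 + t/4) = -3 + k/4 + t/4)
A(b, D) = -1 + D/4 (A(b, D) = -3 + D/4 + (¼)*8 = -3 + D/4 + 2 = -1 + D/4)
1/(v + (A(65, -204) - 38226)/(32340 + 36198)) = 1/(-91989 + ((-1 + (¼)*(-204)) - 38226)/(32340 + 36198)) = 1/(-91989 + ((-1 - 51) - 38226)/68538) = 1/(-91989 + (-52 - 38226)*(1/68538)) = 1/(-91989 - 38278*1/68538) = 1/(-91989 - 19139/34269) = 1/(-3152390180/34269) = -34269/3152390180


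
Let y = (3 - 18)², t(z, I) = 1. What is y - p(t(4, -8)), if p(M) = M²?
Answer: 224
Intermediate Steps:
y = 225 (y = (-15)² = 225)
y - p(t(4, -8)) = 225 - 1*1² = 225 - 1*1 = 225 - 1 = 224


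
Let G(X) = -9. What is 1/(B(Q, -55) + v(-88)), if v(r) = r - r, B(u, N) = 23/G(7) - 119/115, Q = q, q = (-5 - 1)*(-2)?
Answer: -1035/3716 ≈ -0.27853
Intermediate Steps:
q = 12 (q = -6*(-2) = 12)
Q = 12
B(u, N) = -3716/1035 (B(u, N) = 23/(-9) - 119/115 = 23*(-⅑) - 119*1/115 = -23/9 - 119/115 = -3716/1035)
v(r) = 0
1/(B(Q, -55) + v(-88)) = 1/(-3716/1035 + 0) = 1/(-3716/1035) = -1035/3716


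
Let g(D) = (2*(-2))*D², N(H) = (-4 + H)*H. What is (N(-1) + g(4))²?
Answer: 3481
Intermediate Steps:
N(H) = H*(-4 + H)
g(D) = -4*D²
(N(-1) + g(4))² = (-(-4 - 1) - 4*4²)² = (-1*(-5) - 4*16)² = (5 - 64)² = (-59)² = 3481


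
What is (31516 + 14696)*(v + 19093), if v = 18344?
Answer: 1730038644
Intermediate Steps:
(31516 + 14696)*(v + 19093) = (31516 + 14696)*(18344 + 19093) = 46212*37437 = 1730038644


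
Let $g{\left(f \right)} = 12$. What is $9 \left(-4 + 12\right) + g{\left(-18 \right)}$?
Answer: $84$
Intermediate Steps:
$9 \left(-4 + 12\right) + g{\left(-18 \right)} = 9 \left(-4 + 12\right) + 12 = 9 \cdot 8 + 12 = 72 + 12 = 84$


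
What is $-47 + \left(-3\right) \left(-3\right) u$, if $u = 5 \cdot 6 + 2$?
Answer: $241$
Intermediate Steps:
$u = 32$ ($u = 30 + 2 = 32$)
$-47 + \left(-3\right) \left(-3\right) u = -47 + \left(-3\right) \left(-3\right) 32 = -47 + 9 \cdot 32 = -47 + 288 = 241$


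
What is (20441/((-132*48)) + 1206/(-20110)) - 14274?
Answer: -909584198383/63708480 ≈ -14277.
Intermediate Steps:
(20441/((-132*48)) + 1206/(-20110)) - 14274 = (20441/(-6336) + 1206*(-1/20110)) - 14274 = (20441*(-1/6336) - 603/10055) - 14274 = (-20441/6336 - 603/10055) - 14274 = -209354863/63708480 - 14274 = -909584198383/63708480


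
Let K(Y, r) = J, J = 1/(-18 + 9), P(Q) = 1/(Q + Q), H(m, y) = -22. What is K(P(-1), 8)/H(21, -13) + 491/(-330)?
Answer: -734/495 ≈ -1.4828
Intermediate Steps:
P(Q) = 1/(2*Q)
J = -⅑ (J = 1/(-9) = -⅑ ≈ -0.11111)
K(Y, r) = -⅑
K(P(-1), 8)/H(21, -13) + 491/(-330) = -⅑/(-22) + 491/(-330) = -⅑*(-1/22) + 491*(-1/330) = 1/198 - 491/330 = -734/495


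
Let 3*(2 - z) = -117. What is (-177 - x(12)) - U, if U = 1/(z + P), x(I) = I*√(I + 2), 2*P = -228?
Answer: -12920/73 - 12*√14 ≈ -221.89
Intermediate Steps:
P = -114 (P = (½)*(-228) = -114)
z = 41 (z = 2 - ⅓*(-117) = 2 + 39 = 41)
x(I) = I*√(2 + I)
U = -1/73 (U = 1/(41 - 114) = 1/(-73) = -1/73 ≈ -0.013699)
(-177 - x(12)) - U = (-177 - 12*√(2 + 12)) - 1*(-1/73) = (-177 - 12*√14) + 1/73 = -12920/73 - 12*√14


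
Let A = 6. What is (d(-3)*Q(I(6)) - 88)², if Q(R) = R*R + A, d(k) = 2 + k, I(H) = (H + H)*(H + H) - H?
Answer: 366263044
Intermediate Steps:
I(H) = -H + 4*H² (I(H) = (2*H)*(2*H) - H = 4*H² - H = -H + 4*H²)
Q(R) = 6 + R² (Q(R) = R*R + 6 = R² + 6 = 6 + R²)
(d(-3)*Q(I(6)) - 88)² = ((2 - 3)*(6 + (6*(-1 + 4*6))²) - 88)² = (-(6 + (6*(-1 + 24))²) - 88)² = (-(6 + (6*23)²) - 88)² = (-(6 + 138²) - 88)² = (-(6 + 19044) - 88)² = (-1*19050 - 88)² = (-19050 - 88)² = (-19138)² = 366263044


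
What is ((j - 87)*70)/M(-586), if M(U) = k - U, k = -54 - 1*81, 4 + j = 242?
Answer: 10570/451 ≈ 23.437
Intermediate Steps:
j = 238 (j = -4 + 242 = 238)
k = -135 (k = -54 - 81 = -135)
M(U) = -135 - U
((j - 87)*70)/M(-586) = ((238 - 87)*70)/(-135 - 1*(-586)) = (151*70)/(-135 + 586) = 10570/451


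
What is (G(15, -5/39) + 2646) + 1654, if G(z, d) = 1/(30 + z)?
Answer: 193501/45 ≈ 4300.0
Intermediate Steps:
(G(15, -5/39) + 2646) + 1654 = (1/(30 + 15) + 2646) + 1654 = (1/45 + 2646) + 1654 = 119071/45 + 1654 = 193501/45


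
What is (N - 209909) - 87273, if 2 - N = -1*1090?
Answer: -296090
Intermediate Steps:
N = 1092 (N = 2 - (-1)*1090 = 2 - 1*(-1090) = 2 + 1090 = 1092)
(N - 209909) - 87273 = (1092 - 209909) - 87273 = -208817 - 87273 = -296090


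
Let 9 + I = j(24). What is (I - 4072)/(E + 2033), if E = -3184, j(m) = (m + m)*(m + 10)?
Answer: 2449/1151 ≈ 2.1277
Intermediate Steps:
j(m) = 2*m*(10 + m) (j(m) = (2*m)*(10 + m) = 2*m*(10 + m))
I = 1623 (I = -9 + 2*24*(10 + 24) = -9 + 2*24*34 = -9 + 1632 = 1623)
(I - 4072)/(E + 2033) = (1623 - 4072)/(-3184 + 2033) = -2449/(-1151) = -2449*(-1/1151) = 2449/1151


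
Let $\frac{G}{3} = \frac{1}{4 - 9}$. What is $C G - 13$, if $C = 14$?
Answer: $- \frac{107}{5} \approx -21.4$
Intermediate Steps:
$G = - \frac{3}{5}$ ($G = \frac{3}{4 - 9} = \frac{3}{-5} = 3 \left(- \frac{1}{5}\right) = - \frac{3}{5} \approx -0.6$)
$C G - 13 = 14 \left(- \frac{3}{5}\right) - 13 = - \frac{42}{5} - 13 = - \frac{107}{5}$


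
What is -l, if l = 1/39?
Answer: -1/39 ≈ -0.025641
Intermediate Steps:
l = 1/39 ≈ 0.025641
-l = -1*1/39 = -1/39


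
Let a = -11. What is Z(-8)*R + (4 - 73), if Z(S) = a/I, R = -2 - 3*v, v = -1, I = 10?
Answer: -701/10 ≈ -70.100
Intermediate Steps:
R = 1 (R = -2 - 3*(-1) = -2 + 3 = 1)
Z(S) = -11/10
Z(-8)*R + (4 - 73) = -11/10*1 + (4 - 73) = -11/10 - 69 = -701/10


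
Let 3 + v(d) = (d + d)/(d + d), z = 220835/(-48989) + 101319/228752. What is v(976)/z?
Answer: 22412663456/45552931429 ≈ 0.49201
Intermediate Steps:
z = -45552931429/11206331728 (z = 220835*(-1/48989) + 101319*(1/228752) = -220835/48989 + 101319/228752 = -45552931429/11206331728 ≈ -4.0649)
v(d) = -2 (v(d) = -3 + (d + d)/(d + d) = -3 + (2*d)/((2*d)) = -3 + (2*d)*(1/(2*d)) = -3 + 1 = -2)
v(976)/z = -2/(-45552931429/11206331728) = -2*(-11206331728/45552931429) = 22412663456/45552931429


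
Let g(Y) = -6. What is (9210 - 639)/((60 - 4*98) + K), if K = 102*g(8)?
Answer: -8571/944 ≈ -9.0795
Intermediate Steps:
K = -612 (K = 102*(-6) = -612)
(9210 - 639)/((60 - 4*98) + K) = (9210 - 639)/((60 - 4*98) - 612) = 8571/((60 - 392) - 612) = 8571/(-332 - 612) = 8571/(-944) = 8571*(-1/944) = -8571/944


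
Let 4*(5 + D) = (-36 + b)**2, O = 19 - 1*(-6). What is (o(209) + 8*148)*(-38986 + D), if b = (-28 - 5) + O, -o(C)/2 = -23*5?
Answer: -54448898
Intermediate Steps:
O = 25 (O = 19 + 6 = 25)
o(C) = 230 (o(C) = -(-46)*5 = -2*(-115) = 230)
b = -8 (b = (-28 - 5) + 25 = -33 + 25 = -8)
D = 479 (D = -5 + (-36 - 8)**2/4 = -5 + (1/4)*(-44)**2 = -5 + (1/4)*1936 = -5 + 484 = 479)
(o(209) + 8*148)*(-38986 + D) = (230 + 8*148)*(-38986 + 479) = (230 + 1184)*(-38507) = 1414*(-38507) = -54448898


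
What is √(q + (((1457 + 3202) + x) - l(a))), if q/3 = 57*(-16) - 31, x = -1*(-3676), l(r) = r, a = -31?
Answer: 7*√113 ≈ 74.411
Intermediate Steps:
x = 3676
q = -2829 (q = 3*(57*(-16) - 31) = 3*(-912 - 31) = 3*(-943) = -2829)
√(q + (((1457 + 3202) + x) - l(a))) = √(-2829 + (((1457 + 3202) + 3676) - 1*(-31))) = √(-2829 + ((4659 + 3676) + 31)) = √(-2829 + (8335 + 31)) = √(-2829 + 8366) = √5537 = 7*√113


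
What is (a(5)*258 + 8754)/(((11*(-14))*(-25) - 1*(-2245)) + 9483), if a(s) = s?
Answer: 5022/7789 ≈ 0.64476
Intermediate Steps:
(a(5)*258 + 8754)/(((11*(-14))*(-25) - 1*(-2245)) + 9483) = (5*258 + 8754)/(((11*(-14))*(-25) - 1*(-2245)) + 9483) = (1290 + 8754)/((-154*(-25) + 2245) + 9483) = 10044/((3850 + 2245) + 9483) = 10044/(6095 + 9483) = 10044/15578 = 10044*(1/15578) = 5022/7789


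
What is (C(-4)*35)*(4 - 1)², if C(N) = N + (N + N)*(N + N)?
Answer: 18900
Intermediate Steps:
C(N) = N + 4*N² (C(N) = N + (2*N)*(2*N) = N + 4*N²)
(C(-4)*35)*(4 - 1)² = (-4*(1 + 4*(-4))*35)*(4 - 1)² = (-4*(1 - 16)*35)*3² = (-4*(-15)*35)*9 = (60*35)*9 = 2100*9 = 18900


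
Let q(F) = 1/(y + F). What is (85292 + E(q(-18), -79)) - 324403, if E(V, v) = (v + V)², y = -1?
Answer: -84063067/361 ≈ -2.3286e+5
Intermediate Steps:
q(F) = 1/(-1 + F)
E(V, v) = (V + v)²
(85292 + E(q(-18), -79)) - 324403 = (85292 + (1/(-1 - 18) - 79)²) - 324403 = (85292 + (1/(-19) - 79)²) - 324403 = (85292 + (-1/19 - 79)²) - 324403 = (85292 + (-1502/19)²) - 324403 = (85292 + 2256004/361) - 324403 = 33046416/361 - 324403 = -84063067/361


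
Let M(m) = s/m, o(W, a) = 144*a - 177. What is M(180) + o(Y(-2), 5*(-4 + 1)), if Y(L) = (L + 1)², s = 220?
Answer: -21022/9 ≈ -2335.8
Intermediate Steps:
Y(L) = (1 + L)²
o(W, a) = -177 + 144*a
M(m) = 220/m
M(180) + o(Y(-2), 5*(-4 + 1)) = 220/180 + (-177 + 144*(5*(-4 + 1))) = 220*(1/180) + (-177 + 144*(5*(-3))) = 11/9 + (-177 + 144*(-15)) = 11/9 + (-177 - 2160) = 11/9 - 2337 = -21022/9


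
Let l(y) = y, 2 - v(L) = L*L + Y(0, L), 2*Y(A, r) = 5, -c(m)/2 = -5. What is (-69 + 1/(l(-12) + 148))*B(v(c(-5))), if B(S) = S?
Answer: 1885983/272 ≈ 6933.8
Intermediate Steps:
c(m) = 10 (c(m) = -2*(-5) = 10)
Y(A, r) = 5/2 (Y(A, r) = (½)*5 = 5/2)
v(L) = -½ - L² (v(L) = 2 - (L*L + 5/2) = 2 - (L² + 5/2) = 2 - (5/2 + L²) = 2 + (-5/2 - L²) = -½ - L²)
(-69 + 1/(l(-12) + 148))*B(v(c(-5))) = (-69 + 1/(-12 + 148))*(-½ - 1*10²) = (-69 + 1/136)*(-½ - 1*100) = (-69 + 1/136)*(-½ - 100) = -9383/136*(-201/2) = 1885983/272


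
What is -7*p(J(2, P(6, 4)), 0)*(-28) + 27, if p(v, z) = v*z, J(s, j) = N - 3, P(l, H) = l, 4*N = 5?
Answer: 27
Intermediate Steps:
N = 5/4 (N = (¼)*5 = 5/4 ≈ 1.2500)
J(s, j) = -7/4 (J(s, j) = 5/4 - 3 = -7/4)
-7*p(J(2, P(6, 4)), 0)*(-28) + 27 = -(-49)*0/4*(-28) + 27 = -7*0*(-28) + 27 = 0*(-28) + 27 = 0 + 27 = 27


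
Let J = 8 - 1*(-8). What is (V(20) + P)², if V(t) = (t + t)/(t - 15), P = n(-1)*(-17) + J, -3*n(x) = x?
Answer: 3025/9 ≈ 336.11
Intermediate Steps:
J = 16 (J = 8 + 8 = 16)
n(x) = -x/3
P = 31/3 (P = -⅓*(-1)*(-17) + 16 = (⅓)*(-17) + 16 = -17/3 + 16 = 31/3 ≈ 10.333)
V(t) = 2*t/(-15 + t) (V(t) = (2*t)/(-15 + t) = 2*t/(-15 + t))
(V(20) + P)² = (2*20/(-15 + 20) + 31/3)² = (2*20/5 + 31/3)² = (2*20*(⅕) + 31/3)² = (8 + 31/3)² = (55/3)² = 3025/9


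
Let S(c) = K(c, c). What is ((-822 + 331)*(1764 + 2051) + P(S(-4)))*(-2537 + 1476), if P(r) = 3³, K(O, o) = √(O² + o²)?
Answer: 1987399418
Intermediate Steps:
S(c) = √2*√(c²) (S(c) = √(c² + c²) = √(2*c²) = √2*√(c²))
P(r) = 27
((-822 + 331)*(1764 + 2051) + P(S(-4)))*(-2537 + 1476) = ((-822 + 331)*(1764 + 2051) + 27)*(-2537 + 1476) = (-491*3815 + 27)*(-1061) = (-1873165 + 27)*(-1061) = -1873138*(-1061) = 1987399418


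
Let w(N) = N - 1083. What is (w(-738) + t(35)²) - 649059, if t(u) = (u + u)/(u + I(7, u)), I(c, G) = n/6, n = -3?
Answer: -3098820080/4761 ≈ -6.5088e+5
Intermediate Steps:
I(c, G) = -½ (I(c, G) = -3/6 = -3*⅙ = -½)
w(N) = -1083 + N
t(u) = 2*u/(-½ + u) (t(u) = (u + u)/(u - ½) = (2*u)/(-½ + u) = 2*u/(-½ + u))
(w(-738) + t(35)²) - 649059 = ((-1083 - 738) + (4*35/(-1 + 2*35))²) - 649059 = (-1821 + (4*35/(-1 + 70))²) - 649059 = (-1821 + (4*35/69)²) - 649059 = (-1821 + (4*35*(1/69))²) - 649059 = (-1821 + (140/69)²) - 649059 = (-1821 + 19600/4761) - 649059 = -8650181/4761 - 649059 = -3098820080/4761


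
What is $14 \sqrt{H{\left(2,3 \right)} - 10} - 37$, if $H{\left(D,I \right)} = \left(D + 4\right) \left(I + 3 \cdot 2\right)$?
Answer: $-37 + 28 \sqrt{11} \approx 55.865$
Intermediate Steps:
$H{\left(D,I \right)} = \left(4 + D\right) \left(6 + I\right)$ ($H{\left(D,I \right)} = \left(4 + D\right) \left(I + 6\right) = \left(4 + D\right) \left(6 + I\right)$)
$14 \sqrt{H{\left(2,3 \right)} - 10} - 37 = 14 \sqrt{\left(24 + 4 \cdot 3 + 6 \cdot 2 + 2 \cdot 3\right) - 10} - 37 = 14 \sqrt{\left(24 + 12 + 12 + 6\right) - 10} - 37 = 14 \sqrt{54 - 10} - 37 = 14 \sqrt{44} - 37 = 14 \cdot 2 \sqrt{11} - 37 = 28 \sqrt{11} - 37 = -37 + 28 \sqrt{11}$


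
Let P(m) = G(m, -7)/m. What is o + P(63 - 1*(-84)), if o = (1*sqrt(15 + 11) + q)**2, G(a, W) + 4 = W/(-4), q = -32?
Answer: 205797/196 - 64*sqrt(26) ≈ 723.65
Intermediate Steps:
G(a, W) = -4 - W/4 (G(a, W) = -4 + W/(-4) = -4 + W*(-1/4) = -4 - W/4)
o = (-32 + sqrt(26))**2 (o = (1*sqrt(15 + 11) - 32)**2 = (1*sqrt(26) - 32)**2 = (sqrt(26) - 32)**2 = (-32 + sqrt(26))**2 ≈ 723.66)
P(m) = -9/(4*m) (P(m) = (-4 - 1/4*(-7))/m = (-4 + 7/4)/m = -9/(4*m))
o + P(63 - 1*(-84)) = (32 - sqrt(26))**2 - 9/(4*(63 - 1*(-84))) = (32 - sqrt(26))**2 - 9/(4*(63 + 84)) = (32 - sqrt(26))**2 - 9/4/147 = (32 - sqrt(26))**2 - 9/4*1/147 = (32 - sqrt(26))**2 - 3/196 = -3/196 + (32 - sqrt(26))**2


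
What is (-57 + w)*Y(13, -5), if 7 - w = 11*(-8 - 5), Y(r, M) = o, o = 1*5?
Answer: 465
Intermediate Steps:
o = 5
Y(r, M) = 5
w = 150 (w = 7 - 11*(-8 - 5) = 7 - 11*(-13) = 7 - 1*(-143) = 7 + 143 = 150)
(-57 + w)*Y(13, -5) = (-57 + 150)*5 = 93*5 = 465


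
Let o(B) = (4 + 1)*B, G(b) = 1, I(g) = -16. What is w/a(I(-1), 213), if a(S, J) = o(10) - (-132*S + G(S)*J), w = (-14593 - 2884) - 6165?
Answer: 23642/2275 ≈ 10.392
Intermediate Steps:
w = -23642 (w = -17477 - 6165 = -23642)
o(B) = 5*B
a(S, J) = 50 - J + 132*S (a(S, J) = 5*10 - (-132*S + 1*J) = 50 - (-132*S + J) = 50 - (J - 132*S) = 50 + (-J + 132*S) = 50 - J + 132*S)
w/a(I(-1), 213) = -23642/(50 - 1*213 + 132*(-16)) = -23642/(50 - 213 - 2112) = -23642/(-2275) = -23642*(-1/2275) = 23642/2275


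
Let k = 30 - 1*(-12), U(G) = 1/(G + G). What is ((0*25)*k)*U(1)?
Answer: 0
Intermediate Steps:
U(G) = 1/(2*G)
k = 42 (k = 30 + 12 = 42)
((0*25)*k)*U(1) = ((0*25)*42)*((1/2)/1) = (0*42)*((1/2)*1) = 0*(1/2) = 0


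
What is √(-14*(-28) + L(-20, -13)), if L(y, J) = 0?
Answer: 14*√2 ≈ 19.799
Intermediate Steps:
√(-14*(-28) + L(-20, -13)) = √(-14*(-28) + 0) = √(392 + 0) = √392 = 14*√2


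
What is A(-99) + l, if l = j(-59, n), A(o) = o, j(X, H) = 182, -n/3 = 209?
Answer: 83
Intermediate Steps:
n = -627 (n = -3*209 = -627)
l = 182
A(-99) + l = -99 + 182 = 83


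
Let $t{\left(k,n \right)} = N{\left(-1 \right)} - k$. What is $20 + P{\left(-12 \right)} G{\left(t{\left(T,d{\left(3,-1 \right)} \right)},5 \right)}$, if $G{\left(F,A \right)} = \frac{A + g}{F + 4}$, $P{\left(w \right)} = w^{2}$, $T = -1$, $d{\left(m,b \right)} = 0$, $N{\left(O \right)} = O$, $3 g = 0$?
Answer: $200$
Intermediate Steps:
$g = 0$ ($g = \frac{1}{3} \cdot 0 = 0$)
$t{\left(k,n \right)} = -1 - k$
$G{\left(F,A \right)} = \frac{A}{4 + F}$ ($G{\left(F,A \right)} = \frac{A + 0}{F + 4} = \frac{A}{4 + F}$)
$20 + P{\left(-12 \right)} G{\left(t{\left(T,d{\left(3,-1 \right)} \right)},5 \right)} = 20 + \left(-12\right)^{2} \frac{5}{4 - 0} = 20 + 144 \frac{5}{4 + \left(-1 + 1\right)} = 20 + 144 \frac{5}{4 + 0} = 20 + 144 \cdot \frac{5}{4} = 20 + 180 = 200$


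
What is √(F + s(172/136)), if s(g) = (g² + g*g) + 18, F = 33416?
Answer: √38653402/34 ≈ 182.86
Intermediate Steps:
s(g) = 18 + 2*g² (s(g) = (g² + g²) + 18 = 2*g² + 18 = 18 + 2*g²)
√(F + s(172/136)) = √(33416 + (18 + 2*(172/136)²)) = √(33416 + (18 + 2*(172*(1/136))²)) = √(33416 + (18 + 2*(43/34)²)) = √(33416 + (18 + 2*(1849/1156))) = √(33416 + (18 + 1849/578)) = √(33416 + 12253/578) = √(19326701/578) = √38653402/34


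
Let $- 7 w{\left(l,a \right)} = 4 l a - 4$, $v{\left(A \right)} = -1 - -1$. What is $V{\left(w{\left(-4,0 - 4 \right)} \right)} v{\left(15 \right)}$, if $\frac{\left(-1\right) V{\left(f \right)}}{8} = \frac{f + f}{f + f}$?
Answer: $0$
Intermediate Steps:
$v{\left(A \right)} = 0$ ($v{\left(A \right)} = -1 + 1 = 0$)
$w{\left(l,a \right)} = \frac{4}{7} - \frac{4 a l}{7}$ ($w{\left(l,a \right)} = - \frac{4 l a - 4}{7} = - \frac{4 a l - 4}{7} = - \frac{-4 + 4 a l}{7} = \frac{4}{7} - \frac{4 a l}{7}$)
$V{\left(f \right)} = -8$ ($V{\left(f \right)} = - 8 \frac{f + f}{f + f} = - 8 \frac{2 f}{2 f} = - 8 \cdot 2 f \frac{1}{2 f} = \left(-8\right) 1 = -8$)
$V{\left(w{\left(-4,0 - 4 \right)} \right)} v{\left(15 \right)} = \left(-8\right) 0 = 0$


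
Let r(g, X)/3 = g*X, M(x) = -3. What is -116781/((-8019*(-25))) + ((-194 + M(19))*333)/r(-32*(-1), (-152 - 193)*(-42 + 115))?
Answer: -1994052371/3590373600 ≈ -0.55539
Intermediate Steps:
r(g, X) = 3*X*g (r(g, X) = 3*(g*X) = 3*(X*g) = 3*X*g)
-116781/((-8019*(-25))) + ((-194 + M(19))*333)/r(-32*(-1), (-152 - 193)*(-42 + 115)) = -116781/((-8019*(-25))) + ((-194 - 3)*333)/((3*((-152 - 193)*(-42 + 115))*(-32*(-1)))) = -116781/200475 + (-197*333)/((3*(-345*73)*32)) = -116781*1/200475 - 65601/(3*(-25185)*32) = -38927/66825 - 65601/(-2417760) = -38927/66825 - 65601*(-1/2417760) = -38927/66825 + 7289/268640 = -1994052371/3590373600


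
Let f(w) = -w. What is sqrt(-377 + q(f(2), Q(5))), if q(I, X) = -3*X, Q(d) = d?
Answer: 14*I*sqrt(2) ≈ 19.799*I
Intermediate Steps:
sqrt(-377 + q(f(2), Q(5))) = sqrt(-377 - 3*5) = sqrt(-377 - 15) = sqrt(-392) = 14*I*sqrt(2)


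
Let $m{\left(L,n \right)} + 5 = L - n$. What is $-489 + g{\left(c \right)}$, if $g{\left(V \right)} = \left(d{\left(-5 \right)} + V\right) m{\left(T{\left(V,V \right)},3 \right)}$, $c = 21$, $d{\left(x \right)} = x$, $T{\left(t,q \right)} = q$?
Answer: $-281$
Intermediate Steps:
$m{\left(L,n \right)} = -5 + L - n$ ($m{\left(L,n \right)} = -5 + \left(L - n\right) = -5 + L - n$)
$g{\left(V \right)} = \left(-8 + V\right) \left(-5 + V\right)$ ($g{\left(V \right)} = \left(-5 + V\right) \left(-5 + V - 3\right) = \left(-5 + V\right) \left(-8 + V\right) = \left(-8 + V\right) \left(-5 + V\right)$)
$-489 + g{\left(c \right)} = -489 + \left(-8 + 21\right) \left(-5 + 21\right) = -489 + 13 \cdot 16 = -489 + 208 = -281$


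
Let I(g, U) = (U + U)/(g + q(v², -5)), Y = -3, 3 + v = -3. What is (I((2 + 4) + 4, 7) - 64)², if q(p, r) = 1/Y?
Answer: 3290596/841 ≈ 3912.7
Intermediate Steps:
v = -6 (v = -3 - 3 = -6)
q(p, r) = -⅓ (q(p, r) = 1/(-3) = -⅓)
I(g, U) = 2*U/(-⅓ + g) (I(g, U) = (U + U)/(g - ⅓) = (2*U)/(-⅓ + g) = 2*U/(-⅓ + g))
(I((2 + 4) + 4, 7) - 64)² = (6*7/(-1 + 3*((2 + 4) + 4)) - 64)² = (6*7/(-1 + 3*(6 + 4)) - 64)² = (6*7/(-1 + 3*10) - 64)² = (6*7/(-1 + 30) - 64)² = (6*7/29 - 64)² = (6*7*(1/29) - 64)² = (42/29 - 64)² = (-1814/29)² = 3290596/841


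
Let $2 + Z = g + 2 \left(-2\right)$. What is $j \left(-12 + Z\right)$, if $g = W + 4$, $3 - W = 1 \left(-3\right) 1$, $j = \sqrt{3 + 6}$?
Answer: $-24$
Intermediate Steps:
$j = 3$ ($j = \sqrt{9} = 3$)
$W = 6$ ($W = 3 - 1 \left(-3\right) 1 = 3 - \left(-3\right) 1 = 3 - -3 = 3 + 3 = 6$)
$g = 10$ ($g = 6 + 4 = 10$)
$Z = 4$ ($Z = -2 + \left(10 + 2 \left(-2\right)\right) = -2 + \left(10 - 4\right) = -2 + 6 = 4$)
$j \left(-12 + Z\right) = 3 \left(-12 + 4\right) = 3 \left(-8\right) = -24$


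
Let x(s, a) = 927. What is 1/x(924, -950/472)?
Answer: 1/927 ≈ 0.0010787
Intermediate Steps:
1/x(924, -950/472) = 1/927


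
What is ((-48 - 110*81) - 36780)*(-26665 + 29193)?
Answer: -115625664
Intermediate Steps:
((-48 - 110*81) - 36780)*(-26665 + 29193) = ((-48 - 8910) - 36780)*2528 = (-8958 - 36780)*2528 = -45738*2528 = -115625664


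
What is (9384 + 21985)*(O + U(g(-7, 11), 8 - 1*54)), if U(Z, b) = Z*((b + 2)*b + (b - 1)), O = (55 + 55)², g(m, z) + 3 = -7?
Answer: -240600230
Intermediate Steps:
g(m, z) = -10 (g(m, z) = -3 - 7 = -10)
O = 12100 (O = 110² = 12100)
U(Z, b) = Z*(-1 + b + b*(2 + b)) (U(Z, b) = Z*((2 + b)*b + (-1 + b)) = Z*(b*(2 + b) + (-1 + b)) = Z*(-1 + b + b*(2 + b)))
(9384 + 21985)*(O + U(g(-7, 11), 8 - 1*54)) = (9384 + 21985)*(12100 - 10*(-1 + (8 - 1*54)² + 3*(8 - 1*54))) = 31369*(12100 - 10*(-1 + (8 - 54)² + 3*(8 - 54))) = 31369*(12100 - 10*(-1 + (-46)² + 3*(-46))) = 31369*(12100 - 10*(-1 + 2116 - 138)) = 31369*(12100 - 10*1977) = 31369*(12100 - 19770) = 31369*(-7670) = -240600230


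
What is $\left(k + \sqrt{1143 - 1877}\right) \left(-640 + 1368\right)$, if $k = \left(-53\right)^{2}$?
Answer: $2044952 + 728 i \sqrt{734} \approx 2.045 \cdot 10^{6} + 19723.0 i$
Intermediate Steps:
$k = 2809$
$\left(k + \sqrt{1143 - 1877}\right) \left(-640 + 1368\right) = \left(2809 + \sqrt{1143 - 1877}\right) \left(-640 + 1368\right) = \left(2809 + \sqrt{-734}\right) 728 = \left(2809 + i \sqrt{734}\right) 728 = 2044952 + 728 i \sqrt{734}$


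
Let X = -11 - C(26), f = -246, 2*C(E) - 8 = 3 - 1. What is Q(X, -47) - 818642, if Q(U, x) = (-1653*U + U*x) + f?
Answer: -791688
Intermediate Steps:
C(E) = 5 (C(E) = 4 + (3 - 1)/2 = 4 + (½)*2 = 4 + 1 = 5)
X = -16 (X = -11 - 1*5 = -11 - 5 = -16)
Q(U, x) = -246 - 1653*U + U*x (Q(U, x) = (-1653*U + U*x) - 246 = -246 - 1653*U + U*x)
Q(X, -47) - 818642 = (-246 - 1653*(-16) - 16*(-47)) - 818642 = (-246 + 26448 + 752) - 818642 = 26954 - 818642 = -791688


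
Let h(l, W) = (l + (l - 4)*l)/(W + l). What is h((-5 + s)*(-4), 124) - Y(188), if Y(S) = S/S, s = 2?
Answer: -7/34 ≈ -0.20588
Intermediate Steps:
Y(S) = 1
h(l, W) = (l + l*(-4 + l))/(W + l) (h(l, W) = (l + (-4 + l)*l)/(W + l) = (l + l*(-4 + l))/(W + l))
h((-5 + s)*(-4), 124) - Y(188) = ((-5 + 2)*(-4))*(-3 + (-5 + 2)*(-4))/(124 + (-5 + 2)*(-4)) - 1*1 = (-3*(-4))*(-3 - 3*(-4))/(124 - 3*(-4)) - 1 = 12*(-3 + 12)/(124 + 12) - 1 = 12*9/136 - 1 = 12*(1/136)*9 - 1 = 27/34 - 1 = -7/34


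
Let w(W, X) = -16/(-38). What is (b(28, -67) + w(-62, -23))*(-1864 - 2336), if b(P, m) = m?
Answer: 5313000/19 ≈ 2.7963e+5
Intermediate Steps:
w(W, X) = 8/19 (w(W, X) = -16*(-1/38) = 8/19)
(b(28, -67) + w(-62, -23))*(-1864 - 2336) = (-67 + 8/19)*(-1864 - 2336) = -1265/19*(-4200) = 5313000/19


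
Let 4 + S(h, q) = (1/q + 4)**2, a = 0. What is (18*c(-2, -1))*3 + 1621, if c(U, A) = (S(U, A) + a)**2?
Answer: 2971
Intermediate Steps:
S(h, q) = -4 + (4 + 1/q)**2 (S(h, q) = -4 + (1/q + 4)**2 = -4 + (4 + 1/q)**2)
c(U, A) = (12 + A**(-2) + 8/A)**2 (c(U, A) = ((12 + A**(-2) + 8/A) + 0)**2 = (12 + A**(-2) + 8/A)**2)
(18*c(-2, -1))*3 + 1621 = (18*((1 + 8*(-1) + 12*(-1)**2)**2/(-1)**4))*3 + 1621 = (18*(1*(1 - 8 + 12*1)**2))*3 + 1621 = (18*(1*(1 - 8 + 12)**2))*3 + 1621 = (18*(1*5**2))*3 + 1621 = (18*(1*25))*3 + 1621 = (18*25)*3 + 1621 = 450*3 + 1621 = 1350 + 1621 = 2971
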